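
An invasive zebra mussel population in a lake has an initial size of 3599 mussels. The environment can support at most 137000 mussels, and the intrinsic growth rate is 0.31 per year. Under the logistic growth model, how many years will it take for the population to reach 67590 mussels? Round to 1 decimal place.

A = (K − N₀)/N₀ = (137000 − 3599)/3599 = 37.066.
Solve 137000/(1 + 37.066·e^(−0.31t)) = 67590: 1 + 37.066·e^(−0.31t) = 2.0269, so e^(−0.31t) = 0.0277053.
−0.31·t = ln(0.0277053) = -3.5861, so t = 3.5861/0.31 = 11.568.

11.6 years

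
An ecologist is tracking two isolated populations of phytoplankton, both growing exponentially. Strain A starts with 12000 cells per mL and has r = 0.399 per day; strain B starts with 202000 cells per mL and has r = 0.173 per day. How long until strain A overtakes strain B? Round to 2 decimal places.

12.49 days

Set 12000·e^(0.399t) = 202000·e^(0.173t).
e^((0.399 − 0.173)t) = 202000/12000 → e^(0.226·t) = 16.833.
0.226·t = ln(16.833) = 2.8234, so t = 2.8234/0.226 = 12.493.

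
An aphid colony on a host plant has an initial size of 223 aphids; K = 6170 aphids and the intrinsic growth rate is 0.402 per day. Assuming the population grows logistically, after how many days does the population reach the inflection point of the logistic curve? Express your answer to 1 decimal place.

8.2 days

Logistic growth is fastest at N = K/2 = 3085.
A = (K − N₀)/N₀ = 26.668. Set K/(1 + A·e^(−rt)) = K/2 → A·e^(−rt) = 1.
e^(−0.402t) = 1/26.668 = 0.0374979, so t = ln(26.668)/0.402 = 3.2835/0.402 = 8.1678.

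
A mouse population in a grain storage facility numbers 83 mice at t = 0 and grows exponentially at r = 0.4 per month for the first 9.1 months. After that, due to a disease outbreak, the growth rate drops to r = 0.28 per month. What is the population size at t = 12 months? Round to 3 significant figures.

Phase 1: N(9.1) = 83·e^(0.4×9.1) = 83·e^3.64 = 3161.62.
Phase 2 runs for 12 − 9.1 = 2.9 months at r = 0.28.
N(12) = 3161.62·e^(0.28×2.9) = 3161.62·e^0.812 = 7121.26.

7120 mice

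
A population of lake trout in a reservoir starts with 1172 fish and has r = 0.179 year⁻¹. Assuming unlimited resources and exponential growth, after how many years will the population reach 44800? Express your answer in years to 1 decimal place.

20.4 years

Set N₀·e^(rt) = 44800: e^(0.179·t) = 44800/1172 = 38.225.
0.179·t = ln(38.225) = 3.6435, so t = 3.6435/0.179 = 20.355.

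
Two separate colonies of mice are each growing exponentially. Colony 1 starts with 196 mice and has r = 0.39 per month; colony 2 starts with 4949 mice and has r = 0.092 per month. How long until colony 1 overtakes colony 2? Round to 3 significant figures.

Set 196·e^(0.39t) = 4949·e^(0.092t).
e^((0.39 − 0.092)t) = 4949/196 → e^(0.298·t) = 25.25.
0.298·t = ln(25.25) = 3.2288, so t = 3.2288/0.298 = 10.835.

10.8 months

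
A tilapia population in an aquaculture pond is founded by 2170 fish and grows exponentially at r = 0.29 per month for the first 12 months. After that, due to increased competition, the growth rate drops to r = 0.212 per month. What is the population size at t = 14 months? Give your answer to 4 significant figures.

Phase 1: N(12) = 2170·e^(0.29×12) = 2170·e^3.48 = 70437.6.
Phase 2 runs for 14 − 12 = 2 months at r = 0.212.
N(14) = 70437.6·e^(0.212×2) = 70437.6·e^0.424 = 107633.

107600 fish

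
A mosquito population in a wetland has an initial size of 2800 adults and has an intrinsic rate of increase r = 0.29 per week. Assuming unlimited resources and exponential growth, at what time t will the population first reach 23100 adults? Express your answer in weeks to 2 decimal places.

7.28 weeks

Set N₀·e^(rt) = 23100: e^(0.29·t) = 23100/2800 = 8.25.
0.29·t = ln(8.25) = 2.1102, so t = 2.1102/0.29 = 7.2766.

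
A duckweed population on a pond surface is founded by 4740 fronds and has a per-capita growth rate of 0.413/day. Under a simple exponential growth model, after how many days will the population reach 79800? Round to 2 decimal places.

6.84 days

Set N₀·e^(rt) = 79800: e^(0.413·t) = 79800/4740 = 16.835.
0.413·t = ln(16.835) = 2.8235, so t = 2.8235/0.413 = 6.8365.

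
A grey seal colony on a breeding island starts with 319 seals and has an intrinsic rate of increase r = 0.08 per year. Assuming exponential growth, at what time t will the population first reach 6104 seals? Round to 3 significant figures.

Set N₀·e^(rt) = 6104: e^(0.08·t) = 6104/319 = 19.135.
0.08·t = ln(19.135) = 2.9515, so t = 2.9515/0.08 = 36.894.

36.9 years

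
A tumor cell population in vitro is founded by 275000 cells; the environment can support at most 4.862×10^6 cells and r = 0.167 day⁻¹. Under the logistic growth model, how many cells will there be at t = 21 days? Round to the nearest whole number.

A = (K − N₀)/N₀ = (4.862×10^6 − 275000)/275000 = 16.68.
N(t) = K/(1 + A·e^(−rt)) = 4.862×10^6/(1 + 16.68×e^(−0.167×21)).
e^(−3.507) = 0.029987; denominator = 1 + 16.68×0.029987 = 1.5002.
N = 4.862×10^6/1.5002 = 3.240947×10^6.

3240947 cells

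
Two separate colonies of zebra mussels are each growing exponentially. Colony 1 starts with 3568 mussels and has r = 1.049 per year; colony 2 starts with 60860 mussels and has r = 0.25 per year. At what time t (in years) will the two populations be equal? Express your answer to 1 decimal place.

Set 3568·e^(1.049t) = 60860·e^(0.25t).
e^((1.049 − 0.25)t) = 60860/3568 → e^(0.799·t) = 17.057.
0.799·t = ln(17.057) = 2.8366, so t = 2.8366/0.799 = 3.5502.

3.6 years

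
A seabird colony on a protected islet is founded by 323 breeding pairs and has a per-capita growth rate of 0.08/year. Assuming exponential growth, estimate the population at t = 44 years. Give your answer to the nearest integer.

N(t) = N₀·e^(rt) = 323 × e^(0.08×44) = 323 × e^3.52.
e^3.52 ≈ 33.784, so N ≈ 323 × 33.784 = 10912.4.

10912 breeding pairs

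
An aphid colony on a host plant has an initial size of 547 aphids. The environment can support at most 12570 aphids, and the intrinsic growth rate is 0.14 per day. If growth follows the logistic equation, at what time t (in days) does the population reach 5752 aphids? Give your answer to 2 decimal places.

20.86 days

A = (K − N₀)/N₀ = (12570 − 547)/547 = 21.98.
Solve 12570/(1 + 21.98·e^(−0.14t)) = 5752: 1 + 21.98·e^(−0.14t) = 2.1853, so e^(−0.14t) = 0.0539278.
−0.14·t = ln(0.0539278) = -2.9201, so t = 2.9201/0.14 = 20.858.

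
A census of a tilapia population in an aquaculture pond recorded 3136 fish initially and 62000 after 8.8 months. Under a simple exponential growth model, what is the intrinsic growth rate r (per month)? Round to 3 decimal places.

From N(t) = N₀·e^(rt): e^(r·8.8) = 62000/3136 = 19.77.
r·8.8 = ln(19.77) = 2.9842, so r = 2.9842/8.8 = 0.33911.

0.339 per month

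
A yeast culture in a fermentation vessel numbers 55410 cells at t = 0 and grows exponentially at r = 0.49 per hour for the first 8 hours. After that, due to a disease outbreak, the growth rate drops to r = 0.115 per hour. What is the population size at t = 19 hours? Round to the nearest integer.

9894755 cells

Phase 1: N(8) = 55410·e^(0.49×8) = 55410·e^3.92 = 2.792689×10^6.
Phase 2 runs for 19 − 8 = 11 hours at r = 0.115.
N(19) = 2.792689×10^6·e^(0.115×11) = 2.792689×10^6·e^1.265 = 9.894755×10^6.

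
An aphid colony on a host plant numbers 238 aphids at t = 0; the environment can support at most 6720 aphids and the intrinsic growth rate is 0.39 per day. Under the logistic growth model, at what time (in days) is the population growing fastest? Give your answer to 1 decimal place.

8.5 days

Logistic growth is fastest at N = K/2 = 3360.
A = (K − N₀)/N₀ = 27.235. Set K/(1 + A·e^(−rt)) = K/2 → A·e^(−rt) = 1.
e^(−0.39t) = 1/27.235 = 0.0367171, so t = ln(27.235)/0.39 = 3.3045/0.39 = 8.4731.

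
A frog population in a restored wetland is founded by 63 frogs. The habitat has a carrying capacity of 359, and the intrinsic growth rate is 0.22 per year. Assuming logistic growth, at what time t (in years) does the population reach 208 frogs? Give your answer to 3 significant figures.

A = (K − N₀)/N₀ = (359 − 63)/63 = 4.6984.
Solve 359/(1 + 4.6984·e^(−0.22t)) = 208: 1 + 4.6984·e^(−0.22t) = 1.726, so e^(−0.22t) = 0.154512.
−0.22·t = ln(0.154512) = -1.8675, so t = 1.8675/0.22 = 8.4886.

8.49 years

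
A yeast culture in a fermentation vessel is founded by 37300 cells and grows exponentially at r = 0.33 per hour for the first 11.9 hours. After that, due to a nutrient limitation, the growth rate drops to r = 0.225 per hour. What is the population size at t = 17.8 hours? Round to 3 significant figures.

Phase 1: N(11.9) = 37300·e^(0.33×11.9) = 37300·e^3.927 = 1.893142×10^6.
Phase 2 runs for 17.8 − 11.9 = 5.9 hours at r = 0.225.
N(17.8) = 1.893142×10^6·e^(0.225×5.9) = 1.893142×10^6·e^1.328 = 7.14018×10^6.

7140000 cells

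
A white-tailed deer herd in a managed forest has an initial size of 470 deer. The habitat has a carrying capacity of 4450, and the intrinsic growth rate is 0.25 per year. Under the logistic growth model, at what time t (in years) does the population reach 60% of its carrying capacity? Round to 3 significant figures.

A = (K − N₀)/N₀ = (4450 − 470)/470 = 8.4681.
Solve 4450/(1 + 8.4681·e^(−0.25t)) = 2670: 1 + 8.4681·e^(−0.25t) = 1.6667, so e^(−0.25t) = 0.078727.
−0.25·t = ln(0.078727) = -2.5418, so t = 2.5418/0.25 = 10.167.

10.2 years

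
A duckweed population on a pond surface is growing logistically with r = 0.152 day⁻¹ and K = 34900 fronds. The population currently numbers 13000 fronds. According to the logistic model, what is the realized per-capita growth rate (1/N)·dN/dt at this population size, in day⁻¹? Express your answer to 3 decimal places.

0.095 per day

(1/N)·dN/dt = r(1 − N/K) = 0.152 × (1 − 13000/34900).
= 0.152 × 0.62751 = 0.095381.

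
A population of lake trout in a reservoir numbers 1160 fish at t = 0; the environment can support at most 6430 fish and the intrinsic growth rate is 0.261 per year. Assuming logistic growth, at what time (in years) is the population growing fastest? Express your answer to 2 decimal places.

5.80 years

Logistic growth is fastest at N = K/2 = 3215.
A = (K − N₀)/N₀ = 4.5431. Set K/(1 + A·e^(−rt)) = K/2 → A·e^(−rt) = 1.
e^(−0.261t) = 1/4.5431 = 0.220114, so t = ln(4.5431)/0.261 = 1.5136/0.261 = 5.7993.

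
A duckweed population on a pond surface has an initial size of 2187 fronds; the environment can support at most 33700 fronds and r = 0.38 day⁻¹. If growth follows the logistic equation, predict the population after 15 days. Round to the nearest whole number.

32150 fronds

A = (K − N₀)/N₀ = (33700 − 2187)/2187 = 14.409.
N(t) = K/(1 + A·e^(−rt)) = 33700/(1 + 14.409×e^(−0.38×15)).
e^(−5.7) = 0.003346; denominator = 1 + 14.409×0.003346 = 1.0482.
N = 33700/1.0482 = 32150.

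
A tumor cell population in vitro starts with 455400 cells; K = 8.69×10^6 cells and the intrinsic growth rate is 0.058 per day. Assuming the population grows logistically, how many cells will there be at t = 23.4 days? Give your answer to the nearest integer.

A = (K − N₀)/N₀ = (8.69×10^6 − 455400)/455400 = 18.082.
N(t) = K/(1 + A·e^(−rt)) = 8.69×10^6/(1 + 18.082×e^(−0.058×23.4)).
e^(−1.357) = 0.25738; denominator = 1 + 18.082×0.25738 = 5.654.
N = 8.69×10^6/5.654 = 1.536969×10^6.

1536969 cells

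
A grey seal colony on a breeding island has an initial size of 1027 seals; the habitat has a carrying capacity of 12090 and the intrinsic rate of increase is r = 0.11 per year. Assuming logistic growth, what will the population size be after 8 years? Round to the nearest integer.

2211 seals

A = (K − N₀)/N₀ = (12090 − 1027)/1027 = 10.772.
N(t) = K/(1 + A·e^(−rt)) = 12090/(1 + 10.772×e^(−0.11×8)).
e^(−0.88) = 0.41478; denominator = 1 + 10.772×0.41478 = 5.4681.
N = 12090/5.4681 = 2211.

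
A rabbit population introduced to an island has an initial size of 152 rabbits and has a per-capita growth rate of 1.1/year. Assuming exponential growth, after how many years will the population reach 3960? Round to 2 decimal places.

Set N₀·e^(rt) = 3960: e^(1.1·t) = 3960/152 = 26.053.
1.1·t = ln(26.053) = 3.2601, so t = 3.2601/1.1 = 2.9637.

2.96 years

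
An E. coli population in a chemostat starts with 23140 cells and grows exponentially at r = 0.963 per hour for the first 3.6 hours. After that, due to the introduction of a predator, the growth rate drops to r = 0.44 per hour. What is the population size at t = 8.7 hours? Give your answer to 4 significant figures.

6991000 cells

Phase 1: N(3.6) = 23140·e^(0.963×3.6) = 23140·e^3.467 = 741268.
Phase 2 runs for 8.7 − 3.6 = 5.1 hours at r = 0.44.
N(8.7) = 741268·e^(0.44×5.1) = 741268·e^2.244 = 6.990887×10^6.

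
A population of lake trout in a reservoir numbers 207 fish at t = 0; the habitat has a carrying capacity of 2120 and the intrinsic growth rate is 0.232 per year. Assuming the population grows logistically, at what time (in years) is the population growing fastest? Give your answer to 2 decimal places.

Logistic growth is fastest at N = K/2 = 1060.
A = (K − N₀)/N₀ = 9.2415. Set K/(1 + A·e^(−rt)) = K/2 → A·e^(−rt) = 1.
e^(−0.232t) = 1/9.2415 = 0.108207, so t = ln(9.2415)/0.232 = 2.2237/0.232 = 9.585.

9.58 years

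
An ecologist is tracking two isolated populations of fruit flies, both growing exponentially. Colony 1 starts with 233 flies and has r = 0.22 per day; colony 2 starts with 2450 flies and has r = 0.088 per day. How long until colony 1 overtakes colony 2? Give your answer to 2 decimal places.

Set 233·e^(0.22t) = 2450·e^(0.088t).
e^((0.22 − 0.088)t) = 2450/233 → e^(0.132·t) = 10.515.
0.132·t = ln(10.515) = 2.3528, so t = 2.3528/0.132 = 17.824.

17.82 days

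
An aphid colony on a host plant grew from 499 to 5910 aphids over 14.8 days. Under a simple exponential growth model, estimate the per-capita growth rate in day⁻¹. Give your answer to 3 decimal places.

0.167 per day

From N(t) = N₀·e^(rt): e^(r·14.8) = 5910/499 = 11.844.
r·14.8 = ln(11.844) = 2.4718, so r = 2.4718/14.8 = 0.16701.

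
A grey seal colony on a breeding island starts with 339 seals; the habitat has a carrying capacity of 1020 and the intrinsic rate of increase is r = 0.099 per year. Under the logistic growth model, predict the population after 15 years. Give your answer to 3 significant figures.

701 seals

A = (K − N₀)/N₀ = (1020 − 339)/339 = 2.0088.
N(t) = K/(1 + A·e^(−rt)) = 1020/(1 + 2.0088×e^(−0.099×15)).
e^(−1.485) = 0.2265; denominator = 1 + 2.0088×0.2265 = 1.455.
N = 1020/1.455 = 701.027.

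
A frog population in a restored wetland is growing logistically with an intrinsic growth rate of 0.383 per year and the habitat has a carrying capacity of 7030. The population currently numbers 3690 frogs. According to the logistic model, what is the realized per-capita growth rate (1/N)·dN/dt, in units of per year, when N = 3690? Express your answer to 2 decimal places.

0.18 per year

(1/N)·dN/dt = r(1 − N/K) = 0.383 × (1 − 3690/7030).
= 0.383 × 0.47511 = 0.18197.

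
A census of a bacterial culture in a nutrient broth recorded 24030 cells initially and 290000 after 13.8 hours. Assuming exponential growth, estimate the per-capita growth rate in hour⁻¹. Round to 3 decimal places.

0.180 per hour

From N(t) = N₀·e^(rt): e^(r·13.8) = 290000/24030 = 12.068.
r·13.8 = ln(12.068) = 2.4906, so r = 2.4906/13.8 = 0.18048.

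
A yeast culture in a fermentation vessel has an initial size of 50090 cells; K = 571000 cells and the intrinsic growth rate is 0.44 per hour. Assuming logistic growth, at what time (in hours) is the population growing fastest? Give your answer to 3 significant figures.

5.32 hours

Logistic growth is fastest at N = K/2 = 285500.
A = (K − N₀)/N₀ = 10.399. Set K/(1 + A·e^(−rt)) = K/2 → A·e^(−rt) = 1.
e^(−0.44t) = 1/10.399 = 0.0961586, so t = ln(10.399)/0.44 = 2.3418/0.44 = 5.3222.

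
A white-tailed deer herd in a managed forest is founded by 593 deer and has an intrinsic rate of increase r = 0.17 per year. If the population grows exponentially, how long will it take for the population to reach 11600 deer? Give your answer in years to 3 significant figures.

Set N₀·e^(rt) = 11600: e^(0.17·t) = 11600/593 = 19.562.
0.17·t = ln(19.562) = 2.9736, so t = 2.9736/0.17 = 17.492.

17.5 years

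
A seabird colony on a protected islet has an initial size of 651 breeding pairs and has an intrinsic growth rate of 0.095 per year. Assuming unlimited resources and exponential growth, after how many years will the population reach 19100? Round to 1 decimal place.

35.6 years

Set N₀·e^(rt) = 19100: e^(0.095·t) = 19100/651 = 29.339.
0.095·t = ln(29.339) = 3.3789, so t = 3.3789/0.095 = 35.568.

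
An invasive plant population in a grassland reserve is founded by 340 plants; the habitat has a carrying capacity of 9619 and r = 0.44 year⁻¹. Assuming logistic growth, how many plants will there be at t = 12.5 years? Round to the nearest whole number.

8654 plants

A = (K − N₀)/N₀ = (9619 − 340)/340 = 27.291.
N(t) = K/(1 + A·e^(−rt)) = 9619/(1 + 27.291×e^(−0.44×12.5)).
e^(−5.5) = 0.0040868; denominator = 1 + 27.291×0.0040868 = 1.1115.
N = 9619/1.1115 = 8653.82.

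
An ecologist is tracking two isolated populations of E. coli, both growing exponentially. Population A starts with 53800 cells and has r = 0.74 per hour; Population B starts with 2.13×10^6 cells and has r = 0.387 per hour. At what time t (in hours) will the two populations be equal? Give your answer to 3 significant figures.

Set 53800·e^(0.74t) = 2.13×10^6·e^(0.387t).
e^((0.74 − 0.387)t) = 2.13×10^6/53800 → e^(0.353·t) = 39.591.
0.353·t = ln(39.591) = 3.6786, so t = 3.6786/0.353 = 10.421.

10.4 hours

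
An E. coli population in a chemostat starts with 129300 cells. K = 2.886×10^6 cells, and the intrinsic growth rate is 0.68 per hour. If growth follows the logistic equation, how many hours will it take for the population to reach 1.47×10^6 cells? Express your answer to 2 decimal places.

A = (K − N₀)/N₀ = (2.886×10^6 − 129300)/129300 = 21.32.
Solve 2.886×10^6/(1 + 21.32·e^(−0.68t)) = 1.47×10^6: 1 + 21.32·e^(−0.68t) = 1.9633, so e^(−0.68t) = 0.0451809.
−0.68·t = ln(0.0451809) = -3.0971, so t = 3.0971/0.68 = 4.5545.

4.55 hours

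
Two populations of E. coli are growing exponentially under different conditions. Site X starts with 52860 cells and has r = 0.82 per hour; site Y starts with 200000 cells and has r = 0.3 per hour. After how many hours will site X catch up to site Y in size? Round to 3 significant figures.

2.56 hours

Set 52860·e^(0.82t) = 200000·e^(0.3t).
e^((0.82 − 0.3)t) = 200000/52860 → e^(0.52·t) = 3.7836.
0.52·t = ln(3.7836) = 1.3307, so t = 1.3307/0.52 = 2.559.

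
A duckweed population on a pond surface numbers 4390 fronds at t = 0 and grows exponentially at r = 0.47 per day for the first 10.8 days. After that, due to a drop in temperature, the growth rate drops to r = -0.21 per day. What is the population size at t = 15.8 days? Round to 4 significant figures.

Phase 1: N(10.8) = 4390·e^(0.47×10.8) = 4390·e^5.076 = 702981.
Phase 2 runs for 15.8 − 10.8 = 5 days at r = -0.21.
N(15.8) = 702981·e^(-0.21×5) = 702981·e^-1.05 = 245999.

246000 fronds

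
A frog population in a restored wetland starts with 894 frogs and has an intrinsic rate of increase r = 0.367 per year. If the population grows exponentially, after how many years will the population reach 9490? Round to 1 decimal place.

Set N₀·e^(rt) = 9490: e^(0.367·t) = 9490/894 = 10.615.
0.367·t = ln(10.615) = 2.3623, so t = 2.3623/0.367 = 6.4368.

6.4 years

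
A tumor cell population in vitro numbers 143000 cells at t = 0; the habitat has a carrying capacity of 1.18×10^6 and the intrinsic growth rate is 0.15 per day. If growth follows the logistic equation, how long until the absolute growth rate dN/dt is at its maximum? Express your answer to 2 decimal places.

13.21 days

Logistic growth is fastest at N = K/2 = 590000.
A = (K − N₀)/N₀ = 7.2517. Set K/(1 + A·e^(−rt)) = K/2 → A·e^(−rt) = 1.
e^(−0.15t) = 1/7.2517 = 0.137898, so t = ln(7.2517)/0.15 = 1.9812/0.15 = 13.208.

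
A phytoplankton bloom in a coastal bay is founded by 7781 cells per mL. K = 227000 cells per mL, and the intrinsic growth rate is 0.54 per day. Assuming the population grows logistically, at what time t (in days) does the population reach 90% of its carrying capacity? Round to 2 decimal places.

A = (K − N₀)/N₀ = (227000 − 7781)/7781 = 28.174.
Solve 227000/(1 + 28.174·e^(−0.54t)) = 204300: 1 + 28.174·e^(−0.54t) = 1.1111, so e^(−0.54t) = 0.0039438.
−0.54·t = ln(0.0039438) = -5.5356, so t = 5.5356/0.54 = 10.251.

10.25 days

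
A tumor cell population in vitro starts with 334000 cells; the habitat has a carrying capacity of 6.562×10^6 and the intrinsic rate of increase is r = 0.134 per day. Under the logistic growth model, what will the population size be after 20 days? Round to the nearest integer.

A = (K − N₀)/N₀ = (6.562×10^6 − 334000)/334000 = 18.647.
N(t) = K/(1 + A·e^(−rt)) = 6.562×10^6/(1 + 18.647×e^(−0.134×20)).
e^(−2.68) = 0.068563; denominator = 1 + 18.647×0.068563 = 2.2785.
N = 6.562×10^6/2.2785 = 2.879994×10^6.

2879994 cells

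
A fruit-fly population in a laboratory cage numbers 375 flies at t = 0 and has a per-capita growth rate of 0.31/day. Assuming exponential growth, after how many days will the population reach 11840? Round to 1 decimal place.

Set N₀·e^(rt) = 11840: e^(0.31·t) = 11840/375 = 31.573.
0.31·t = ln(31.573) = 3.4523, so t = 3.4523/0.31 = 11.136.

11.1 days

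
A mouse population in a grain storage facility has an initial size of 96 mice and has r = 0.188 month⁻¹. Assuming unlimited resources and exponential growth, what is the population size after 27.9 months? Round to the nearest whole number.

18207 mice

N(t) = N₀·e^(rt) = 96 × e^(0.188×27.9) = 96 × e^5.245.
e^5.245 ≈ 189.65, so N ≈ 96 × 189.65 = 18206.8.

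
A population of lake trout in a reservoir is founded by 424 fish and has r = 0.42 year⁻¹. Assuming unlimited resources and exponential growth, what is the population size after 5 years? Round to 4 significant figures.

3462 fish

N(t) = N₀·e^(rt) = 424 × e^(0.42×5) = 424 × e^2.1.
e^2.1 ≈ 8.1662, so N ≈ 424 × 8.1662 = 3462.46.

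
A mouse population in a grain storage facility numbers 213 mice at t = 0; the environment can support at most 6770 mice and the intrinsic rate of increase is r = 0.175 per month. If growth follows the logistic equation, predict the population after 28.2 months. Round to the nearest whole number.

A = (K − N₀)/N₀ = (6770 − 213)/213 = 30.784.
N(t) = K/(1 + A·e^(−rt)) = 6770/(1 + 30.784×e^(−0.175×28.2)).
e^(−4.935) = 0.0071905; denominator = 1 + 30.784×0.0071905 = 1.2214.
N = 6770/1.2214 = 5543.04.

5543 mice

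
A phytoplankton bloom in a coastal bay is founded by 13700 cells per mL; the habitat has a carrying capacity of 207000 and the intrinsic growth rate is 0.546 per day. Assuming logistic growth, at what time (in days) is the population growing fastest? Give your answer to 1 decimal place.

4.8 days

Logistic growth is fastest at N = K/2 = 103500.
A = (K − N₀)/N₀ = 14.109. Set K/(1 + A·e^(−rt)) = K/2 → A·e^(−rt) = 1.
e^(−0.546t) = 1/14.109 = 0.0708743, so t = ln(14.109)/0.546 = 2.6468/0.546 = 4.8477.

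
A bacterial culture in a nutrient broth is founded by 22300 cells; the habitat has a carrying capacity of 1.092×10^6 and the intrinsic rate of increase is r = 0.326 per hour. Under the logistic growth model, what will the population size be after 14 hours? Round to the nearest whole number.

728074 cells

A = (K − N₀)/N₀ = (1.092×10^6 − 22300)/22300 = 47.969.
N(t) = K/(1 + A·e^(−rt)) = 1.092×10^6/(1 + 47.969×e^(−0.326×14)).
e^(−4.564) = 0.01042; denominator = 1 + 47.969×0.01042 = 1.4998.
N = 1.092×10^6/1.4998 = 728074.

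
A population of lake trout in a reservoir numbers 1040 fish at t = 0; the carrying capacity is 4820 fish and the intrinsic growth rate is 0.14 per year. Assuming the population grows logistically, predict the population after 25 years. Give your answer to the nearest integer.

A = (K − N₀)/N₀ = (4820 − 1040)/1040 = 3.6346.
N(t) = K/(1 + A·e^(−rt)) = 4820/(1 + 3.6346×e^(−0.14×25)).
e^(−3.5) = 0.030197; denominator = 1 + 3.6346×0.030197 = 1.1098.
N = 4820/1.1098 = 4343.3.

4343 fish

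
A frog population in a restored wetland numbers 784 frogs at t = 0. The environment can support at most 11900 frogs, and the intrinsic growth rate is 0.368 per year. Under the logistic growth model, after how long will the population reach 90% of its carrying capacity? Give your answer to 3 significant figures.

A = (K − N₀)/N₀ = (11900 − 784)/784 = 14.179.
Solve 11900/(1 + 14.179·e^(−0.368t)) = 10710: 1 + 14.179·e^(−0.368t) = 1.1111, so e^(−0.368t) = 0.00783655.
−0.368·t = ln(0.00783655) = -4.849, so t = 4.849/0.368 = 13.177.

13.2 years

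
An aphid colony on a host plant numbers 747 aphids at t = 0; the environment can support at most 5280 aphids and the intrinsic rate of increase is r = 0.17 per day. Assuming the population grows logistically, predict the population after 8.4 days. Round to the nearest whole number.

2151 aphids

A = (K − N₀)/N₀ = (5280 − 747)/747 = 6.0683.
N(t) = K/(1 + A·e^(−rt)) = 5280/(1 + 6.0683×e^(−0.17×8.4)).
e^(−1.428) = 0.23979; denominator = 1 + 6.0683×0.23979 = 2.4551.
N = 5280/2.4551 = 2150.63.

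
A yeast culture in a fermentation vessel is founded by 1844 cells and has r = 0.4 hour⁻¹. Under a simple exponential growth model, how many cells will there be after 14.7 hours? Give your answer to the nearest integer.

659800 cells

N(t) = N₀·e^(rt) = 1844 × e^(0.4×14.7) = 1844 × e^5.88.
e^5.88 ≈ 357.81, so N ≈ 1844 × 357.81 = 659800.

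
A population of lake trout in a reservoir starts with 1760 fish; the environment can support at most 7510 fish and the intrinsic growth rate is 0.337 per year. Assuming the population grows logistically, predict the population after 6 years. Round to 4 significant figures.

5242 fish

A = (K − N₀)/N₀ = (7510 − 1760)/1760 = 3.267.
N(t) = K/(1 + A·e^(−rt)) = 7510/(1 + 3.267×e^(−0.337×6)).
e^(−2.022) = 0.13239; denominator = 1 + 3.267×0.13239 = 1.4325.
N = 7510/1.4325 = 5242.49.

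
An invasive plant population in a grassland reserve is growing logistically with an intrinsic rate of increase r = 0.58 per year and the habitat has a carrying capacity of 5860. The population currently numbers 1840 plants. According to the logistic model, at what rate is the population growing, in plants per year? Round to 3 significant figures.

dN/dt = rN(1 − N/K) = 0.58 × 1840 × (1 − 1840/5860).
1 − 1840/5860 = 0.68601; dN/dt = 0.58 × 1840 × 0.68601 = 732.11.

732 plants per year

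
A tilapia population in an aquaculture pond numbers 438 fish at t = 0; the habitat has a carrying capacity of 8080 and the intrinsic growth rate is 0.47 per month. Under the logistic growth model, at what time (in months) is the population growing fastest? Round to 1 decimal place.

Logistic growth is fastest at N = K/2 = 4040.
A = (K − N₀)/N₀ = 17.447. Set K/(1 + A·e^(−rt)) = K/2 → A·e^(−rt) = 1.
e^(−0.47t) = 1/17.447 = 0.0573148, so t = ln(17.447)/0.47 = 2.8592/0.47 = 6.0834.

6.1 months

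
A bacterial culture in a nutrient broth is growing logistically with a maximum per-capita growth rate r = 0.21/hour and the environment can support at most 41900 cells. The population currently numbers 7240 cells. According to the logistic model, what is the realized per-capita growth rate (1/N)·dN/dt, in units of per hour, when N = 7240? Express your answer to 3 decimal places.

0.174 per hour

(1/N)·dN/dt = r(1 − N/K) = 0.21 × (1 − 7240/41900).
= 0.21 × 0.82721 = 0.17371.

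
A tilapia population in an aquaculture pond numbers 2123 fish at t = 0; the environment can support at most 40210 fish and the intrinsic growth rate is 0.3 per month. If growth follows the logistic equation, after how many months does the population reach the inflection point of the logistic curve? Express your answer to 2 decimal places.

9.62 months

Logistic growth is fastest at N = K/2 = 20105.
A = (K − N₀)/N₀ = 17.94. Set K/(1 + A·e^(−rt)) = K/2 → A·e^(−rt) = 1.
e^(−0.3t) = 1/17.94 = 0.0557408, so t = ln(17.94)/0.3 = 2.887/0.3 = 9.6235.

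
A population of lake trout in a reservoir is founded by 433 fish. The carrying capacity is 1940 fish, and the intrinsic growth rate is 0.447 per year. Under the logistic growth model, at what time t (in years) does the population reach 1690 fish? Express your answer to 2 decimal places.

7.07 years

A = (K − N₀)/N₀ = (1940 − 433)/433 = 3.4804.
Solve 1940/(1 + 3.4804·e^(−0.447t)) = 1690: 1 + 3.4804·e^(−0.447t) = 1.1479, so e^(−0.447t) = 0.0425038.
−0.447·t = ln(0.0425038) = -3.1582, so t = 3.1582/0.447 = 7.0652.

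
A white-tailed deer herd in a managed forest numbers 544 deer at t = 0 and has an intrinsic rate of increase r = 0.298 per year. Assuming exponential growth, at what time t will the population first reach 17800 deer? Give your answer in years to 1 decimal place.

Set N₀·e^(rt) = 17800: e^(0.298·t) = 17800/544 = 32.721.
0.298·t = ln(32.721) = 3.488, so t = 3.488/0.298 = 11.705.

11.7 years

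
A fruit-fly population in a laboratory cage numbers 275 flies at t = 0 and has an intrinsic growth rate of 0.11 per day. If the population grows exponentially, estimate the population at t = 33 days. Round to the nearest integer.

N(t) = N₀·e^(rt) = 275 × e^(0.11×33) = 275 × e^3.63.
e^3.63 ≈ 37.713, so N ≈ 275 × 37.713 = 10371.

10371 flies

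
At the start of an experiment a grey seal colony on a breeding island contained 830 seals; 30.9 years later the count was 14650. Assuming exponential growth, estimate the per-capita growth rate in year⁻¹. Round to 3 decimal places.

From N(t) = N₀·e^(rt): e^(r·30.9) = 14650/830 = 17.651.
r·30.9 = ln(17.651) = 2.8708, so r = 2.8708/30.9 = 0.092905.

0.093 per year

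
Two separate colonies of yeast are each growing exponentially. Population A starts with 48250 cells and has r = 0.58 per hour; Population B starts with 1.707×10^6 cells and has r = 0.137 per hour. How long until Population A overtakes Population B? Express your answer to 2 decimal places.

8.05 hours

Set 48250·e^(0.58t) = 1.707×10^6·e^(0.137t).
e^((0.58 − 0.137)t) = 1.707×10^6/48250 → e^(0.443·t) = 35.378.
0.443·t = ln(35.378) = 3.5661, so t = 3.5661/0.443 = 8.0499.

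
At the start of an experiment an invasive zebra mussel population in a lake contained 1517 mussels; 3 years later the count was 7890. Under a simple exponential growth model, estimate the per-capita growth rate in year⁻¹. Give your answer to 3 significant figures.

0.550 per year

From N(t) = N₀·e^(rt): e^(r·3) = 7890/1517 = 5.2011.
r·3 = ln(5.2011) = 1.6489, so r = 1.6489/3 = 0.54962.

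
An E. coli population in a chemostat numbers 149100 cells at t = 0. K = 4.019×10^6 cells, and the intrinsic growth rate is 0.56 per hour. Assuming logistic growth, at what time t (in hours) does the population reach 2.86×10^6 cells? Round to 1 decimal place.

A = (K − N₀)/N₀ = (4.019×10^6 − 149100)/149100 = 25.955.
Solve 4.019×10^6/(1 + 25.955·e^(−0.56t)) = 2.86×10^6: 1 + 25.955·e^(−0.56t) = 1.4052, so e^(−0.56t) = 0.0156133.
−0.56·t = ln(0.0156133) = -4.1596, so t = 4.1596/0.56 = 7.4279.

7.4 hours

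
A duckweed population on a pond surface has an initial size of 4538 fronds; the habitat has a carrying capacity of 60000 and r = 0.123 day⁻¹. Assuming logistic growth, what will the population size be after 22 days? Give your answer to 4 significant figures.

33030 fronds

A = (K − N₀)/N₀ = (60000 − 4538)/4538 = 12.222.
N(t) = K/(1 + A·e^(−rt)) = 60000/(1 + 12.222×e^(−0.123×22)).
e^(−2.706) = 0.066803; denominator = 1 + 12.222×0.066803 = 1.8165.
N = 60000/1.8165 = 33031.4.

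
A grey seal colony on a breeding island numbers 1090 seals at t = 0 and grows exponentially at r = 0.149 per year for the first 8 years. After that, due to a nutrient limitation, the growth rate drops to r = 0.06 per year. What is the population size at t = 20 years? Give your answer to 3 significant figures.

7380 seals

Phase 1: N(8) = 1090·e^(0.149×8) = 1090·e^1.192 = 3590.09.
Phase 2 runs for 20 − 8 = 12 years at r = 0.06.
N(20) = 3590.09·e^(0.06×12) = 3590.09·e^0.72 = 7375.6.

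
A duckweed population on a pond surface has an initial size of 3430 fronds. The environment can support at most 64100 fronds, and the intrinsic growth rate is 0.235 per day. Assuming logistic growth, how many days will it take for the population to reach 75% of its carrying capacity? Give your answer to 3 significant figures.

16.9 days

A = (K − N₀)/N₀ = (64100 − 3430)/3430 = 17.688.
Solve 64100/(1 + 17.688·e^(−0.235t)) = 48075: 1 + 17.688·e^(−0.235t) = 1.3333, so e^(−0.235t) = 0.0188451.
−0.235·t = ln(0.0188451) = -3.9715, so t = 3.9715/0.235 = 16.9.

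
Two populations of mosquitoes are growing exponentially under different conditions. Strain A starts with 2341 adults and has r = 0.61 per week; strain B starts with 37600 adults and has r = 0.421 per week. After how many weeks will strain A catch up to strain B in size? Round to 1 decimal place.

14.7 weeks

Set 2341·e^(0.61t) = 37600·e^(0.421t).
e^((0.61 − 0.421)t) = 37600/2341 → e^(0.189·t) = 16.062.
0.189·t = ln(16.062) = 2.7764, so t = 2.7764/0.189 = 14.69.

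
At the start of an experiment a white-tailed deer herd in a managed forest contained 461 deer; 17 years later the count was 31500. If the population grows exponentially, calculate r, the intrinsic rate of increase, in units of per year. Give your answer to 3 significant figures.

0.248 per year

From N(t) = N₀·e^(rt): e^(r·17) = 31500/461 = 68.33.
r·17 = ln(68.33) = 4.2243, so r = 4.2243/17 = 0.24849.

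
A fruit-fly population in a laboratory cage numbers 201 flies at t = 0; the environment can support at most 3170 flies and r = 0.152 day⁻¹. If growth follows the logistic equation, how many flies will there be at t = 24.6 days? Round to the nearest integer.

A = (K − N₀)/N₀ = (3170 − 201)/201 = 14.771.
N(t) = K/(1 + A·e^(−rt)) = 3170/(1 + 14.771×e^(−0.152×24.6)).
e^(−3.739) = 0.023773; denominator = 1 + 14.771×0.023773 = 1.3512.
N = 3170/1.3512 = 2346.14.

2346 flies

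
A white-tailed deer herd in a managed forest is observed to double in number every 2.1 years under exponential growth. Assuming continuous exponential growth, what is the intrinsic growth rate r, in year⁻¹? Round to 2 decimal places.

0.33 per year

r = ln(2)/t_d = 0.6931/2.1 = 0.33007.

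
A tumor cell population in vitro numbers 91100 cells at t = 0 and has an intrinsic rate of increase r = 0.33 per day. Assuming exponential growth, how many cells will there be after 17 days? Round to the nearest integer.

N(t) = N₀·e^(rt) = 91100 × e^(0.33×17) = 91100 × e^5.61.
e^5.61 ≈ 273.14, so N ≈ 91100 × 273.14 = 2.488344×10^7.

24883440 cells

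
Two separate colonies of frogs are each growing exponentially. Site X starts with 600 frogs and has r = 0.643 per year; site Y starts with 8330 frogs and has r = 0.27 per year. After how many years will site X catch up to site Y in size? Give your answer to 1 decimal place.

Set 600·e^(0.643t) = 8330·e^(0.27t).
e^((0.643 − 0.27)t) = 8330/600 → e^(0.373·t) = 13.883.
0.373·t = ln(13.883) = 2.6307, so t = 2.6307/0.373 = 7.0528.

7.1 years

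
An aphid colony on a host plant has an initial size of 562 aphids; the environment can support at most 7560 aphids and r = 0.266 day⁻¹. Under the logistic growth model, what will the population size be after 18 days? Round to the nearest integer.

A = (K − N₀)/N₀ = (7560 − 562)/562 = 12.452.
N(t) = K/(1 + A·e^(−rt)) = 7560/(1 + 12.452×e^(−0.266×18)).
e^(−4.788) = 0.0083291; denominator = 1 + 12.452×0.0083291 = 1.1037.
N = 7560/1.1037 = 6849.6.

6850 aphids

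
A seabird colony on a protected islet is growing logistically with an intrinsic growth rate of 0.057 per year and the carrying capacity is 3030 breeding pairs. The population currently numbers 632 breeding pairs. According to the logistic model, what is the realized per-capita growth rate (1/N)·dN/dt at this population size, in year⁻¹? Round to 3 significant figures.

(1/N)·dN/dt = r(1 − N/K) = 0.057 × (1 − 632/3030).
= 0.057 × 0.79142 = 0.045111.

0.0451 per year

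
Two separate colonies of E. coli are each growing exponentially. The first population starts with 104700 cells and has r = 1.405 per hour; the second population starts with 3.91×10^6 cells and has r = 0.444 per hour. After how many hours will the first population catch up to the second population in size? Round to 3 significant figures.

Set 104700·e^(1.405t) = 3.91×10^6·e^(0.444t).
e^((1.405 − 0.444)t) = 3.91×10^6/104700 → e^(0.961·t) = 37.345.
0.961·t = ln(37.345) = 3.6202, so t = 3.6202/0.961 = 3.7671.

3.77 hours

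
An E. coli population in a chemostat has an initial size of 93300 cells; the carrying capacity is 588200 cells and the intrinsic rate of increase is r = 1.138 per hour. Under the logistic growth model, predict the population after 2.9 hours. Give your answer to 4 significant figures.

492000 cells

A = (K − N₀)/N₀ = (588200 − 93300)/93300 = 5.3044.
N(t) = K/(1 + A·e^(−rt)) = 588200/(1 + 5.3044×e^(−1.138×2.9)).
e^(−3.3) = 0.036876; denominator = 1 + 5.3044×0.036876 = 1.1956.
N = 588200/1.1956 = 491969.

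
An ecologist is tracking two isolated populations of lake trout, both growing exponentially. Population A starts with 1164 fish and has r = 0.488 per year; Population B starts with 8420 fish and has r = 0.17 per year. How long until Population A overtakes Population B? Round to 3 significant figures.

6.22 years

Set 1164·e^(0.488t) = 8420·e^(0.17t).
e^((0.488 − 0.17)t) = 8420/1164 → e^(0.318·t) = 7.2337.
0.318·t = ln(7.2337) = 1.9787, so t = 1.9787/0.318 = 6.2225.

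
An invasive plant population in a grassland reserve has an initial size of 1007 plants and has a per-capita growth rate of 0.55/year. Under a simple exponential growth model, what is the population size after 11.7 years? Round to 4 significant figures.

N(t) = N₀·e^(rt) = 1007 × e^(0.55×11.7) = 1007 × e^6.435.
e^6.435 ≈ 623.28, so N ≈ 1007 × 623.28 = 627646.

627600 plants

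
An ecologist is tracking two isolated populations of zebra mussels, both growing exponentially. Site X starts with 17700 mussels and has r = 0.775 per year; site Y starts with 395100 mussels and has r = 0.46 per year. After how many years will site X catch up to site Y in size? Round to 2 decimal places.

9.86 years

Set 17700·e^(0.775t) = 395100·e^(0.46t).
e^((0.775 − 0.46)t) = 395100/17700 → e^(0.315·t) = 22.322.
0.315·t = ln(22.322) = 3.1056, so t = 3.1056/0.315 = 9.859.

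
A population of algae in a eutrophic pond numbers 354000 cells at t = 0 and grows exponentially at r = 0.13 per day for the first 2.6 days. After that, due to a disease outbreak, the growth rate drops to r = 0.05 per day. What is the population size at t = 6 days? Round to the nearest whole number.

588335 cells

Phase 1: N(2.6) = 354000·e^(0.13×2.6) = 354000·e^0.338 = 496358.
Phase 2 runs for 6 − 2.6 = 3.4 days at r = 0.05.
N(6) = 496358·e^(0.05×3.4) = 496358·e^0.17 = 588335.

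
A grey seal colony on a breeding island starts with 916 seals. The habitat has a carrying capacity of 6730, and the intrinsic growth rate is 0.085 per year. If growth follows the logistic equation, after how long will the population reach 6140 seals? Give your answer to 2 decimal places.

49.30 years

A = (K − N₀)/N₀ = (6730 − 916)/916 = 6.3472.
Solve 6730/(1 + 6.3472·e^(−0.085t)) = 6140: 1 + 6.3472·e^(−0.085t) = 1.0961, so e^(−0.085t) = 0.0151392.
−0.085·t = ln(0.0151392) = -4.1905, so t = 4.1905/0.085 = 49.3.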